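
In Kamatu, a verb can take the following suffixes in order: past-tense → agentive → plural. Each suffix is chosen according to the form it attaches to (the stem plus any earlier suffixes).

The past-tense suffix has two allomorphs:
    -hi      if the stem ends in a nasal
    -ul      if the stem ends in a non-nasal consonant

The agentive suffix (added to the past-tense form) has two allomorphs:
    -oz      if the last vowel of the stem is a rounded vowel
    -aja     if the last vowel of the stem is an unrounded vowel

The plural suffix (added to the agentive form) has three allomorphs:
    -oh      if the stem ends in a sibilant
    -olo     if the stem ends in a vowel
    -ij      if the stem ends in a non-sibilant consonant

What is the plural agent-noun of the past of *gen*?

genhiajaolo

*gen* — final consonant /n/ (a nasal) → -hi → *genhi*.
The last vowel of the past-tense form *genhi* is /i/, which is an unrounded vowel, so the agentive suffix is -aja, giving *genhiaja*.
The agentive form *genhiaja*: final sound = /a/, a vowel → -olo → *genhiajaolo*.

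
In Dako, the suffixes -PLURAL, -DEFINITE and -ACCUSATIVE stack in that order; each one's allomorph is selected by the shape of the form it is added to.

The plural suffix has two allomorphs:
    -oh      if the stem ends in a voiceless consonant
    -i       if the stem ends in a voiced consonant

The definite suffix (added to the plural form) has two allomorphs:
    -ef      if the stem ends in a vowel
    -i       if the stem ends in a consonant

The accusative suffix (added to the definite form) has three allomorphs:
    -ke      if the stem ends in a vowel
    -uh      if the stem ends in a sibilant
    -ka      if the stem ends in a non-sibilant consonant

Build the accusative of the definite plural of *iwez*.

*iwez*: final consonant = /z/, voiced → -i → *iwezi*.
Since the final sound of the plural form *iwezi* is /i/ (a vowel), it takes -ef, giving *iwezief*.
The final sound of the definite form *iwezief* is /f/, which is a non-sibilant consonant, so the accusative suffix is -ka, giving *iweziefka*.

iweziefka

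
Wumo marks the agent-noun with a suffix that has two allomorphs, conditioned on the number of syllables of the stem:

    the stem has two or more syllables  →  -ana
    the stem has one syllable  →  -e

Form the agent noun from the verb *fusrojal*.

*fusrojal* (3 syllables) → -ana → *fusrojalana*.

fusrojalana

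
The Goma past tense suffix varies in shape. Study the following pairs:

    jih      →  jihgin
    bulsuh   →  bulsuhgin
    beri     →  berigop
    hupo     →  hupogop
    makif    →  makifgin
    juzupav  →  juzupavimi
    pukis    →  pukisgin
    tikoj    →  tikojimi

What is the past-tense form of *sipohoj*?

sipohojimi

The suffix is conditioned by the final sound: -gin when the stem ends in a voiceless consonant (*jih*, *bulsuh*, *makif*, *pukis*); -imi when the stem ends in a voiced consonant (*juzupav*, *tikoj*); -gop when the stem ends in a vowel (*beri*, *hupo*).
*sipohoj*: final sound = /j/, a voiced consonant → -imi → *sipohojimi*.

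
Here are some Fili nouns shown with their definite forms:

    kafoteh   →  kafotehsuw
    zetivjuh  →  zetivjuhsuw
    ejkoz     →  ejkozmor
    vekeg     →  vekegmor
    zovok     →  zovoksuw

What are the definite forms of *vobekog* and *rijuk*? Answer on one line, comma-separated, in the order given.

vobekogmor, rijuksuw

The alternation tracks the final consonant of the stem — -suw when the stem ends in a voiceless consonant (*kafoteh*, *zetivjuh*, *zovok*); -mor when the stem ends in a voiced consonant (*ejkoz*, *vekeg*).
The final consonant of *vobekog* is /g/, which is voiced, so the suffix is -mor, giving *vobekogmor*.
*rijuk*: final consonant = /k/, voiceless → -suw → *rijuksuw*.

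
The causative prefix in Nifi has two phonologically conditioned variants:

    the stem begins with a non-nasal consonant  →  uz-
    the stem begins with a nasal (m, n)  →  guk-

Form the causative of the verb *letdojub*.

uzletdojub

*letdojub*: first consonant = /l/, non-nasal → uz- → *uzletdojub*.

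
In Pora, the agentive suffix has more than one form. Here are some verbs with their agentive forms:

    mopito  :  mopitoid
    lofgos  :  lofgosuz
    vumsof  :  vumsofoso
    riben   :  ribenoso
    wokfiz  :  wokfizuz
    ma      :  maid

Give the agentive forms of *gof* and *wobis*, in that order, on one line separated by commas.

gofoso, wobisuz

The alternation tracks the final sound of the stem — -uz when the stem ends in a sibilant (*lofgos*, *wokfiz*); -oso when the stem ends in a non-sibilant consonant (*vumsof*, *riben*); -id when the stem ends in a vowel (*mopito*, *ma*).
The final sound of *gof* is /f/, which is a non-sibilant consonant, so the suffix is -oso, giving *gofoso*.
*wobis* — final sound /s/ (a sibilant) → -uz → *wobisuz*.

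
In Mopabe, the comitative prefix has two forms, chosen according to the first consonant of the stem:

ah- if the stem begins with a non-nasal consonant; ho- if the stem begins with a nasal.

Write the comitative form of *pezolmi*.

ahpezolmi

*pezolmi*: first consonant = /p/, non-nasal → ah- → *ahpezolmi*.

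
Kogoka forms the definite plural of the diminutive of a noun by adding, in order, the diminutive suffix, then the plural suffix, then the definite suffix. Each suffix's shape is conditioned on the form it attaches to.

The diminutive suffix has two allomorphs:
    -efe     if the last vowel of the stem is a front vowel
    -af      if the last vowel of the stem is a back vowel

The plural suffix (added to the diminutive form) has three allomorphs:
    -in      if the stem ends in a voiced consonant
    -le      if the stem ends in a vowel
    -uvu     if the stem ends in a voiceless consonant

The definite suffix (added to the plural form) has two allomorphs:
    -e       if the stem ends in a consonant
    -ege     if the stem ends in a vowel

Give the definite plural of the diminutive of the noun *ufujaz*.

*ufujaz* — last vowel /a/ (a back vowel) → -af → *ufujazaf*.
The diminutive form *ufujazaf*: final sound = /f/, a voiceless consonant → -uvu → *ufujazafuvu*.
Since the final sound of the plural form *ufujazafuvu* is /u/ (a vowel), it takes -ege, giving *ufujazafuvuege*.

ufujazafuvuege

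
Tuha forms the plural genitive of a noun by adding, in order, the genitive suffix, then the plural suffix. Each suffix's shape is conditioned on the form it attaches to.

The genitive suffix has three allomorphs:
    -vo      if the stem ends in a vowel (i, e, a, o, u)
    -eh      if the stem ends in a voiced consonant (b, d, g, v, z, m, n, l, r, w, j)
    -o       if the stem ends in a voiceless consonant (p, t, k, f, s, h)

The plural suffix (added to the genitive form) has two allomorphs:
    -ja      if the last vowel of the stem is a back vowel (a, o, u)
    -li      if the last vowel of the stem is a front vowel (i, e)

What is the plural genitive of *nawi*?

nawivoja

Since the final sound of *nawi* is /i/ (a vowel), it takes -vo, giving *nawivo*.
Since the last vowel of the genitive form *nawivo* is /o/ (a back vowel), it takes -ja, giving *nawivoja*.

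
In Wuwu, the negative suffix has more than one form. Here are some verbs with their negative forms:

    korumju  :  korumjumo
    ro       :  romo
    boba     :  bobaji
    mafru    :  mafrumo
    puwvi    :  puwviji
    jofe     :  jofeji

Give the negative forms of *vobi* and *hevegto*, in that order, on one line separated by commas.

vobiji, hevegtomo

The alternation tracks the last vowel of the stem — -mo when the last vowel of the stem is a rounded vowel (*korumju*, *ro*, *mafru*); -ji when the last vowel of the stem is an unrounded vowel (*boba*, *puwvi*, *jofe*).
*vobi*: last vowel = /i/, an unrounded vowel → -ji → *vobiji*.
Since the last vowel of *hevegto* is /o/ (a rounded vowel), it takes -mo, giving *hevegtomo*.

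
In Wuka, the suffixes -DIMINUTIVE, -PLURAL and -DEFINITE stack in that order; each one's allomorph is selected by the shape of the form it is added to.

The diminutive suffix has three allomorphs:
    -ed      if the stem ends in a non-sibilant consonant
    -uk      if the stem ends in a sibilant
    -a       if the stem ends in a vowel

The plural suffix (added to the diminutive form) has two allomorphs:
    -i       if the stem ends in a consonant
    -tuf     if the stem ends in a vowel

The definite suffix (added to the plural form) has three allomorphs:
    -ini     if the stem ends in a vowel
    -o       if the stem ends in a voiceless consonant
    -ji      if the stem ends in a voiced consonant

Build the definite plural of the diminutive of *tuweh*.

Since the final sound of *tuweh* is /h/ (a non-sibilant consonant), it takes -ed, giving *tuwehed*.
Since the final sound of the diminutive form *tuwehed* is /d/ (a consonant), it takes -i, giving *tuwehedi*.
The plural form *tuwehedi* — final sound /i/ (a vowel) → -ini → *tuwehediini*.

tuwehediini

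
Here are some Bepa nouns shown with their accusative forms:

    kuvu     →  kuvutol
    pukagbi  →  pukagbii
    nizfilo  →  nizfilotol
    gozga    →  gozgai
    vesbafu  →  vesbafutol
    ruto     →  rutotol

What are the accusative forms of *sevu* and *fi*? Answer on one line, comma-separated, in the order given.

The suffix is conditioned by the last vowel: -tol when the last vowel of the stem is a rounded vowel (*kuvu*, *nizfilo*, *vesbafu*, *ruto*); -i when the last vowel of the stem is an unrounded vowel (*pukagbi*, *gozga*).
The last vowel of *sevu* is /u/, which is a rounded vowel, so the suffix is -tol, giving *sevutol*.
*fi*: last vowel = /i/, an unrounded vowel → -i → *fii*.

sevutol, fii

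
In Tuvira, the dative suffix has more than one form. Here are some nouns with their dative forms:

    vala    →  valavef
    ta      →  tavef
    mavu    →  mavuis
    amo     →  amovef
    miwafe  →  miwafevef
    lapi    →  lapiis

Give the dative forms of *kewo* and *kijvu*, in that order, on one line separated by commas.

Looking at the last vowel of each stem: -is when the last vowel of the stem is a high vowel (*mavu*, *lapi*); -vef when the last vowel of the stem is a non-high vowel (*vala*, *ta*, *amo*, *miwafe*).
Since the last vowel of *kewo* is /o/ (a non-high vowel), it takes -vef, giving *kewovef*.
Since the last vowel of *kijvu* is /u/ (a high vowel), it takes -is, giving *kijvuis*.

kewovef, kijvuis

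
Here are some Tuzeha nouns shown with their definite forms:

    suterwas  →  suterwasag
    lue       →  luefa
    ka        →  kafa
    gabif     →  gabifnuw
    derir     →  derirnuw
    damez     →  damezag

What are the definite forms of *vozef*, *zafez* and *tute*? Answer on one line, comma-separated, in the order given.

Looking at the final sound of each stem: -ag when the stem ends in a sibilant (*suterwas*, *damez*); -nuw when the stem ends in a non-sibilant consonant (*gabif*, *derir*); -fa when the stem ends in a vowel (*lue*, *ka*).
The final sound of *vozef* is /f/, which is a non-sibilant consonant, so the suffix is -nuw, giving *vozefnuw*.
*zafez*: final sound = /z/, a sibilant → -ag → *zafezag*.
*tute* — final sound /e/ (a vowel) → -fa → *tutefa*.

vozefnuw, zafezag, tutefa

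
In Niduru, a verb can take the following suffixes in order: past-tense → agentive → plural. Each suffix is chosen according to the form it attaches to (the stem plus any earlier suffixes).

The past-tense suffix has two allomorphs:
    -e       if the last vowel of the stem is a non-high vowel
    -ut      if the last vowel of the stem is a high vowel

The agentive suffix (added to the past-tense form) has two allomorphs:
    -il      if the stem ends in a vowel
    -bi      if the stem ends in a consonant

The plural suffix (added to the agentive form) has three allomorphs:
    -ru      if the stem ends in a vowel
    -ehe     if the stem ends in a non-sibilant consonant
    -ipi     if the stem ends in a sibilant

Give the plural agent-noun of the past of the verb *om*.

The last vowel of *om* is /o/, which is a non-high vowel, so the past-tense suffix is -e, giving *ome*.
The past-tense form *ome*: final sound = /e/, a vowel → -il → *omeil*.
The agentive form *omeil*: final sound = /l/, a non-sibilant consonant → -ehe → *omeilehe*.

omeilehe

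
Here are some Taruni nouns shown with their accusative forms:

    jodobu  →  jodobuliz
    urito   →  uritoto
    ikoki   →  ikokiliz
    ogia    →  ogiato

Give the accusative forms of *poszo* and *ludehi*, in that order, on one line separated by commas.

poszoto, ludehiliz

Looking at the last vowel of each stem: -liz when the last vowel of the stem is a high vowel (*jodobu*, *ikoki*); -to when the last vowel of the stem is a non-high vowel (*urito*, *ogia*).
*poszo*: last vowel = /o/, a non-high vowel → -to → *poszoto*.
*ludehi*: last vowel = /i/, a high vowel → -liz → *ludehiliz*.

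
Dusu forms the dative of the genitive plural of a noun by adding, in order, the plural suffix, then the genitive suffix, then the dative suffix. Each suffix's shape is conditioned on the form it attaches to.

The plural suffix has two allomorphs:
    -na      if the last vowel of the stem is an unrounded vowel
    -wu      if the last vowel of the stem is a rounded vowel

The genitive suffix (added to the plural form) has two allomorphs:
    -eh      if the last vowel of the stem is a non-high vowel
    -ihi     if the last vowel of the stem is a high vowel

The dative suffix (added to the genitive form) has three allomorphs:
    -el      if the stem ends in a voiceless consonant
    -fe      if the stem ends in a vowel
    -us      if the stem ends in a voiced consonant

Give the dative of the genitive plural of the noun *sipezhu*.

Since the last vowel of *sipezhu* is /u/ (a rounded vowel), it takes -wu, giving *sipezhuwu*.
The plural form *sipezhuwu*: last vowel = /u/, a high vowel → -ihi → *sipezhuwuihi*.
Since the final sound of the genitive form *sipezhuwuihi* is /i/ (a vowel), it takes -fe, giving *sipezhuwuihife*.

sipezhuwuihife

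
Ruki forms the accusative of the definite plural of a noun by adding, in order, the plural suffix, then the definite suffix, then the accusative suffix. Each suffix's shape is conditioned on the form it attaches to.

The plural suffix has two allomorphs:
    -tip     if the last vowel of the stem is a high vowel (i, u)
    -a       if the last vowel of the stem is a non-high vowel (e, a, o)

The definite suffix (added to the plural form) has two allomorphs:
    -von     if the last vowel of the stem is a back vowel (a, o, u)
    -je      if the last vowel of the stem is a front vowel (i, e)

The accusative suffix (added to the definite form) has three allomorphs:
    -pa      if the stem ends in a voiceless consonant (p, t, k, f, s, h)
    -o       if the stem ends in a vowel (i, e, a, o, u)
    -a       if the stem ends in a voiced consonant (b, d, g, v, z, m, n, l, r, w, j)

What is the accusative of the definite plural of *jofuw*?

Since the last vowel of *jofuw* is /u/ (a high vowel), it takes -tip, giving *jofuwtip*.
Since the last vowel of the plural form *jofuwtip* is /i/ (a front vowel), it takes -je, giving *jofuwtipje*.
Since the final sound of the definite form *jofuwtipje* is /e/ (a vowel), it takes -o, giving *jofuwtipjeo*.

jofuwtipjeo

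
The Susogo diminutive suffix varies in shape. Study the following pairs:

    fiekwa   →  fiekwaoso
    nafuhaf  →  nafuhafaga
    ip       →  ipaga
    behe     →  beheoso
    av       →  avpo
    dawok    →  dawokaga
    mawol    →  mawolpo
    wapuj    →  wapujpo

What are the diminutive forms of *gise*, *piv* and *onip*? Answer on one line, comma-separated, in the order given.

The suffix is conditioned by the final sound: -aga when the stem ends in a voiceless consonant (*nafuhaf*, *ip*, *dawok*); -po when the stem ends in a voiced consonant (*av*, *mawol*, *wapuj*); -oso when the stem ends in a vowel (*fiekwa*, *behe*).
Since the final sound of *gise* is /e/ (a vowel), it takes -oso, giving *giseoso*.
Since the final sound of *piv* is /v/ (a voiced consonant), it takes -po, giving *pivpo*.
The final sound of *onip* is /p/, which is a voiceless consonant, so the suffix is -aga, giving *onipaga*.

giseoso, pivpo, onipaga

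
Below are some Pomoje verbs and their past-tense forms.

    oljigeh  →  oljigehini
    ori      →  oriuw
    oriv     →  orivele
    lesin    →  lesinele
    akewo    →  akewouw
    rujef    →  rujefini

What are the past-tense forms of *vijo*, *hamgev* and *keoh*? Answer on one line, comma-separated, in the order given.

The suffix is conditioned by the final sound: -ini when the stem ends in a voiceless consonant (*oljigeh*, *rujef*); -ele when the stem ends in a voiced consonant (*oriv*, *lesin*); -uw when the stem ends in a vowel (*ori*, *akewo*).
*vijo* — final sound /o/ (a vowel) → -uw → *vijouw*.
Since the final sound of *hamgev* is /v/ (a voiced consonant), it takes -ele, giving *hamgevele*.
*keoh* — final sound /h/ (a voiceless consonant) → -ini → *keohini*.

vijouw, hamgevele, keohini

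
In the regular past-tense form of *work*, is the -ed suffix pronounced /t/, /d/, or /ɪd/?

/t/

The stem *work* ends in a voiceless consonant other than /t/.
The -ed suffix is realized as /ɪd/ after /t, d/; as /t/ after other voiceless consonants; and as /d/ after other voiced sounds.
So -ed on *work* is pronounced /t/.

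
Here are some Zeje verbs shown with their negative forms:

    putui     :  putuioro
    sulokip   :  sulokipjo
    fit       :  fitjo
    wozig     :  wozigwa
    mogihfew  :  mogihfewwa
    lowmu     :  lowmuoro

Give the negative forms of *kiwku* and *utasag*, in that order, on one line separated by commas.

Looking at the final sound of each stem: -jo when the stem ends in a voiceless consonant (*sulokip*, *fit*); -wa when the stem ends in a voiced consonant (*wozig*, *mogihfew*); -oro when the stem ends in a vowel (*putui*, *lowmu*).
*kiwku* — final sound /u/ (a vowel) → -oro → *kiwkuoro*.
Since the final sound of *utasag* is /g/ (a voiced consonant), it takes -wa, giving *utasagwa*.

kiwkuoro, utasagwa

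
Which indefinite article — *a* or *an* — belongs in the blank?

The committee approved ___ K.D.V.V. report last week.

a

The indefinite article is chosen by the initial *sound* of the following word, not its spelling.
The initialism *K.D.V.V.* is read letter by letter; the first letter, K, is pronounced /keɪ/, which begins with a consonant sound.
So the article is *a*: The committee approved a K.D.V.V. report last week.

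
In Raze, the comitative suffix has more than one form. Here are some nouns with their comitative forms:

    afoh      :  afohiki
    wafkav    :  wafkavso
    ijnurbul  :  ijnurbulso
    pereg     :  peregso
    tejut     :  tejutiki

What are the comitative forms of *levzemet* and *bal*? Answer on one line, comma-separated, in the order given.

Looking at the final consonant of each stem: -iki when the stem ends in a voiceless consonant (*afoh*, *tejut*); -so when the stem ends in a voiced consonant (*wafkav*, *ijnurbul*, *pereg*).
The final consonant of *levzemet* is /t/, which is voiceless, so the suffix is -iki, giving *levzemetiki*.
*bal*: final consonant = /l/, voiced → -so → *balso*.

levzemetiki, balso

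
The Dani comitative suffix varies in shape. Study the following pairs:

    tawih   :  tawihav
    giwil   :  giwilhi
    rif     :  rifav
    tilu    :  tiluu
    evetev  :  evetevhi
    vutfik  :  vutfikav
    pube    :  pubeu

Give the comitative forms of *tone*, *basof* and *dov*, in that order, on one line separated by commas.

The suffix is conditioned by the final sound: -av when the stem ends in a voiceless consonant (*tawih*, *rif*, *vutfik*); -hi when the stem ends in a voiced consonant (*giwil*, *evetev*); -u when the stem ends in a vowel (*tilu*, *pube*).
*tone*: final sound = /e/, a vowel → -u → *toneu*.
*basof* — final sound /f/ (a voiceless consonant) → -av → *basofav*.
*dov* — final sound /v/ (a voiced consonant) → -hi → *dovhi*.

toneu, basofav, dovhi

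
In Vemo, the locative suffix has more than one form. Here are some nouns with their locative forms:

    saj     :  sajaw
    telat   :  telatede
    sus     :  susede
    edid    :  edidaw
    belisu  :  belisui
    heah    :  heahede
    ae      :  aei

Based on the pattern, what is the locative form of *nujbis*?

nujbisede

Looking at the final sound of each stem: -ede when the stem ends in a voiceless consonant (*telat*, *sus*, *heah*); -aw when the stem ends in a voiced consonant (*saj*, *edid*); -i when the stem ends in a vowel (*belisu*, *ae*).
The final sound of *nujbis* is /s/, which is a voiceless consonant, so the suffix is -ede, giving *nujbisede*.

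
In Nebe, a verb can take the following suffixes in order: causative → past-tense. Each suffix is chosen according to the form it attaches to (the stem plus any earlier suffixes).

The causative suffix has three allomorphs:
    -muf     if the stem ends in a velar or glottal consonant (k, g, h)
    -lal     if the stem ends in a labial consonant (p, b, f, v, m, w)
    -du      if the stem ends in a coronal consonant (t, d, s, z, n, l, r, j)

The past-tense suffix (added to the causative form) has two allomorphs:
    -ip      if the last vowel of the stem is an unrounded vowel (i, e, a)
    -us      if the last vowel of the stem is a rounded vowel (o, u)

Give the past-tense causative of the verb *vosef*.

*vosef* — final consonant /f/ (labial) → -lal → *voseflal*.
Since the last vowel of the causative form *voseflal* is /a/ (an unrounded vowel), it takes -ip, giving *voseflalip*.

voseflalip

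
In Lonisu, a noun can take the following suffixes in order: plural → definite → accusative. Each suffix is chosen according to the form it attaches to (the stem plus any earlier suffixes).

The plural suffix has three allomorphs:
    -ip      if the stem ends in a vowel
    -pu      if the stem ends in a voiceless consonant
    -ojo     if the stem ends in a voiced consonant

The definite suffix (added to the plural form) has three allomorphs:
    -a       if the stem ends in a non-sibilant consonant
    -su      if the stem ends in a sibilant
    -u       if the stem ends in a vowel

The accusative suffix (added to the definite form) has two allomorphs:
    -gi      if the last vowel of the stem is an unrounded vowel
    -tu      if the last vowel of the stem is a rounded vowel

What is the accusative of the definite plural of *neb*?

nebojoutu

The final sound of *neb* is /b/, which is a voiced consonant, so the plural suffix is -ojo, giving *nebojo*.
The plural form *nebojo* — final sound /o/ (a vowel) → -u → *nebojou*.
The last vowel of the definite form *nebojou* is /u/, which is a rounded vowel, so the accusative suffix is -tu, giving *nebojoutu*.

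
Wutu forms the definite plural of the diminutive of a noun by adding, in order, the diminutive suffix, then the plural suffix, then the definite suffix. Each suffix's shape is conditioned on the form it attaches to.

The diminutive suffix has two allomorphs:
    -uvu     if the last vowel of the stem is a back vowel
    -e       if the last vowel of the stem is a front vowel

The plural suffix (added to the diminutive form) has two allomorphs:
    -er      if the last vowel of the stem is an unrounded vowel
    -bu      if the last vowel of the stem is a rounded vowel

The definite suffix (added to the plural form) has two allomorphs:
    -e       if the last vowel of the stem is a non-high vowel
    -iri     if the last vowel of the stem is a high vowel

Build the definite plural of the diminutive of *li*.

*li* — last vowel /i/ (a front vowel) → -e → *lie*.
Since the last vowel of the diminutive form *lie* is /e/ (an unrounded vowel), it takes -er, giving *lieer*.
The plural form *lieer* — last vowel /e/ (a non-high vowel) → -e → *lieere*.

lieere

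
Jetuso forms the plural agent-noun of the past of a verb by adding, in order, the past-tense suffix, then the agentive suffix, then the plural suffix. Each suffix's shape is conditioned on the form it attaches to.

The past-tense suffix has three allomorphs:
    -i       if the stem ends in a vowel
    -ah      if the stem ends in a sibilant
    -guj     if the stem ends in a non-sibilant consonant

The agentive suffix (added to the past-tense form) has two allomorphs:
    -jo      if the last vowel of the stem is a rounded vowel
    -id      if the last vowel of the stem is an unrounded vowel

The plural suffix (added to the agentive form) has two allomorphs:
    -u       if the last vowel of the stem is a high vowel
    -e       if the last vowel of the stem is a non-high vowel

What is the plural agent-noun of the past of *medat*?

medatgujjoe

Since the final sound of *medat* is /t/ (a non-sibilant consonant), it takes -guj, giving *medatguj*.
The past-tense form *medatguj* — last vowel /u/ (a rounded vowel) → -jo → *medatgujjo*.
Since the last vowel of the agentive form *medatgujjo* is /o/ (a non-high vowel), it takes -e, giving *medatgujjoe*.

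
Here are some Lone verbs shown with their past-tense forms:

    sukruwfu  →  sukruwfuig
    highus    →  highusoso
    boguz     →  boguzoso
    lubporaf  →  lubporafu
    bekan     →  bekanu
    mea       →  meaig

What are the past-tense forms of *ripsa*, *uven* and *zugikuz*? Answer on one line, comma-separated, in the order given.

The suffix is conditioned by the final sound: -oso when the stem ends in a sibilant (*highus*, *boguz*); -u when the stem ends in a non-sibilant consonant (*lubporaf*, *bekan*); -ig when the stem ends in a vowel (*sukruwfu*, *mea*).
Since the final sound of *ripsa* is /a/ (a vowel), it takes -ig, giving *ripsaig*.
The final sound of *uven* is /n/, which is a non-sibilant consonant, so the suffix is -u, giving *uvenu*.
Since the final sound of *zugikuz* is /z/ (a sibilant), it takes -oso, giving *zugikuzoso*.

ripsaig, uvenu, zugikuzoso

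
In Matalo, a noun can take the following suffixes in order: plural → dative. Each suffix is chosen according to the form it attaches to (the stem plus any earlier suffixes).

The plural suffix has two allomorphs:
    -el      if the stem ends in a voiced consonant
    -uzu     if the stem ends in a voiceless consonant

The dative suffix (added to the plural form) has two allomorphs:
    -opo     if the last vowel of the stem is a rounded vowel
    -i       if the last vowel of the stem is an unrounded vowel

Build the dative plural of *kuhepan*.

*kuhepan*: final consonant = /n/, voiced → -el → *kuhepanel*.
Since the last vowel of the plural form *kuhepanel* is /e/ (an unrounded vowel), it takes -i, giving *kuhepaneli*.

kuhepaneli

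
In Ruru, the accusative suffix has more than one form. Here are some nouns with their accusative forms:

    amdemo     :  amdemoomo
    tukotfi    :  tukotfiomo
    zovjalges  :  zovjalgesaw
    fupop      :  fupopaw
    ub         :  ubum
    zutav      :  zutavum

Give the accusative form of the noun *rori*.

roriomo

The suffix is conditioned by the final sound: -aw when the stem ends in a voiceless consonant (*zovjalges*, *fupop*); -um when the stem ends in a voiced consonant (*ub*, *zutav*); -omo when the stem ends in a vowel (*amdemo*, *tukotfi*).
Since the final sound of *rori* is /i/ (a vowel), it takes -omo, giving *roriomo*.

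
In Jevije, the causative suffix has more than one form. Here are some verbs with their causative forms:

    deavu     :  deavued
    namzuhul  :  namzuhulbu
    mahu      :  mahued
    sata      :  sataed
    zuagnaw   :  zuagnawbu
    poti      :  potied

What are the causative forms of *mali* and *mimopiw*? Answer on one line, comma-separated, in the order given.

malied, mimopiwbu

Looking at the final sound of each stem: -bu when the stem ends in a consonant (*namzuhul*, *zuagnaw*); -ed when the stem ends in a vowel (*deavu*, *mahu*, *sata*, *poti*).
*mali* — final sound /i/ (a vowel) → -ed → *malied*.
*mimopiw* — final sound /w/ (a consonant) → -bu → *mimopiwbu*.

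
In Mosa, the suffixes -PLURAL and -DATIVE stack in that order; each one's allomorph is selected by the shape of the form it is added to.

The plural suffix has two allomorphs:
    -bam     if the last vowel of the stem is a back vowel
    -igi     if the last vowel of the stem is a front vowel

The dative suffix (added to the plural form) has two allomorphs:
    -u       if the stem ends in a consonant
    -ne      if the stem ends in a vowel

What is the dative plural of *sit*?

sitigine

The last vowel of *sit* is /i/, which is a front vowel, so the plural suffix is -igi, giving *sitigi*.
The plural form *sitigi* — final sound /i/ (a vowel) → -ne → *sitigine*.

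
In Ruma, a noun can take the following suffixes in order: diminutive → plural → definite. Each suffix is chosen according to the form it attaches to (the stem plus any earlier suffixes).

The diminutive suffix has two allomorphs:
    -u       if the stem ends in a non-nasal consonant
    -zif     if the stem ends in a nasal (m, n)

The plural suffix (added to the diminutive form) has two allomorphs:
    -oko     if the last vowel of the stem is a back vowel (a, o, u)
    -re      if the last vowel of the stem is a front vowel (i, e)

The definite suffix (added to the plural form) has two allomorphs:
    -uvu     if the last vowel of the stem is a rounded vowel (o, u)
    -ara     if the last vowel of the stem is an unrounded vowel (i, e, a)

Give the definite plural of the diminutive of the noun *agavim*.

The final consonant of *agavim* is /m/, which is a nasal, so the diminutive suffix is -zif, giving *agavimzif*.
Since the last vowel of the diminutive form *agavimzif* is /i/ (a front vowel), it takes -re, giving *agavimzifre*.
Since the last vowel of the plural form *agavimzifre* is /e/ (an unrounded vowel), it takes -ara, giving *agavimzifreara*.

agavimzifreara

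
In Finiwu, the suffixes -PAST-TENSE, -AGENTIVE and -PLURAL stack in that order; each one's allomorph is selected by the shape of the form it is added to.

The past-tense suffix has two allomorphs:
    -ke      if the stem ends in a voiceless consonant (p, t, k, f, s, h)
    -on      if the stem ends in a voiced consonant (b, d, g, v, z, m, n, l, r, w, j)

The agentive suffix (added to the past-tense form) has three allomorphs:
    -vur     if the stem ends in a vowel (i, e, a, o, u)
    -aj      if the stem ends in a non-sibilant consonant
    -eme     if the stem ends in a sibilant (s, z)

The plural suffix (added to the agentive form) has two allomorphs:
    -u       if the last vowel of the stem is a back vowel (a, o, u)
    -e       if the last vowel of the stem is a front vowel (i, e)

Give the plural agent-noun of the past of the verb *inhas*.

inhaskevuru

*inhas* — final consonant /s/ (voiceless) → -ke → *inhaske*.
The past-tense form *inhaske* — final sound /e/ (a vowel) → -vur → *inhaskevur*.
Since the last vowel of the agentive form *inhaskevur* is /u/ (a back vowel), it takes -u, giving *inhaskevuru*.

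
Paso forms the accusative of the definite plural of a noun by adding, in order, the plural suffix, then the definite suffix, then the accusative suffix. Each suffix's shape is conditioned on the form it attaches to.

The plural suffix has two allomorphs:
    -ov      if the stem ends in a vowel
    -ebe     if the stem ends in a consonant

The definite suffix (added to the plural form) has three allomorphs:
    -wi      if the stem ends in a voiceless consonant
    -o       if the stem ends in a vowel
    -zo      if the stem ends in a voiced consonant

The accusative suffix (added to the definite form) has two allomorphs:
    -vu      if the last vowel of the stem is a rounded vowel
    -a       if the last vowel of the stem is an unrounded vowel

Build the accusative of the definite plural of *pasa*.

Since the final sound of *pasa* is /a/ (a vowel), it takes -ov, giving *pasaov*.
The plural form *pasaov* — final sound /v/ (a voiced consonant) → -zo → *pasaovzo*.
The definite form *pasaovzo* — last vowel /o/ (a rounded vowel) → -vu → *pasaovzovu*.

pasaovzovu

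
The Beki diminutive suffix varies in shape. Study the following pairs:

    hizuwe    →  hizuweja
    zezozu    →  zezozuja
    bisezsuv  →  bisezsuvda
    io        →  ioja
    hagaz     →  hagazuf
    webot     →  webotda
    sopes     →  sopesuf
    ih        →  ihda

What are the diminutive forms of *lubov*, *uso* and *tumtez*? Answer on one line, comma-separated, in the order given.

lubovda, usoja, tumtezuf

The alternation tracks the final sound of the stem — -uf when the stem ends in a sibilant (*hagaz*, *sopes*); -da when the stem ends in a non-sibilant consonant (*bisezsuv*, *webot*, *ih*); -ja when the stem ends in a vowel (*hizuwe*, *zezozu*, *io*).
Since the final sound of *lubov* is /v/ (a non-sibilant consonant), it takes -da, giving *lubovda*.
Since the final sound of *uso* is /o/ (a vowel), it takes -ja, giving *usoja*.
The final sound of *tumtez* is /z/, which is a sibilant, so the suffix is -uf, giving *tumtezuf*.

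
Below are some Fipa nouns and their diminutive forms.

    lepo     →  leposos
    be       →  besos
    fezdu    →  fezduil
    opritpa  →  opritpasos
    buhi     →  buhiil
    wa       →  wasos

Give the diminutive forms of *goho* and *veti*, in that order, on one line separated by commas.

gohosos, vetiil

Looking at the last vowel of each stem: -il when the last vowel of the stem is a high vowel (*fezdu*, *buhi*); -sos when the last vowel of the stem is a non-high vowel (*lepo*, *be*, *opritpa*, *wa*).
Since the last vowel of *goho* is /o/ (a non-high vowel), it takes -sos, giving *gohosos*.
*veti* — last vowel /i/ (a high vowel) → -il → *vetiil*.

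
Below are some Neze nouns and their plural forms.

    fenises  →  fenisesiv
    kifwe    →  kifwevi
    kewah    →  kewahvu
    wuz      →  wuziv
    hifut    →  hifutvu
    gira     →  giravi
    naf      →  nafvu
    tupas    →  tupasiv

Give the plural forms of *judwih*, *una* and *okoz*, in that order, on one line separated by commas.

Looking at the final sound of each stem: -iv when the stem ends in a sibilant (*fenises*, *wuz*, *tupas*); -vu when the stem ends in a non-sibilant consonant (*kewah*, *hifut*, *naf*); -vi when the stem ends in a vowel (*kifwe*, *gira*).
The final sound of *judwih* is /h/, which is a non-sibilant consonant, so the suffix is -vu, giving *judwihvu*.
*una* — final sound /a/ (a vowel) → -vi → *unavi*.
*okoz* — final sound /z/ (a sibilant) → -iv → *okoziv*.

judwihvu, unavi, okoziv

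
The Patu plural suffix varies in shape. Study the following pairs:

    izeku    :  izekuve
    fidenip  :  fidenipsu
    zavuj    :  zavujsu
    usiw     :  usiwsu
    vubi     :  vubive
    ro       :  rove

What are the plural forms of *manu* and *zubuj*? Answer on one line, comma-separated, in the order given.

manuve, zubujsu

The suffix is conditioned by the final sound: -su when the stem ends in a consonant (*fidenip*, *zavuj*, *usiw*); -ve when the stem ends in a vowel (*izeku*, *vubi*, *ro*).
*manu*: final sound = /u/, a vowel → -ve → *manuve*.
Since the final sound of *zubuj* is /j/ (a consonant), it takes -su, giving *zubujsu*.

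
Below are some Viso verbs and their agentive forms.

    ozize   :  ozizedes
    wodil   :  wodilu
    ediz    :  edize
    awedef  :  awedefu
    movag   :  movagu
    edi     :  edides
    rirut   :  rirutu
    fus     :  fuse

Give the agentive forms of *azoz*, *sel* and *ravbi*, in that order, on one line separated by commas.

Looking at the final sound of each stem: -e when the stem ends in a sibilant (*ediz*, *fus*); -u when the stem ends in a non-sibilant consonant (*wodil*, *awedef*, *movag*, *rirut*); -des when the stem ends in a vowel (*ozize*, *edi*).
Since the final sound of *azoz* is /z/ (a sibilant), it takes -e, giving *azoze*.
Since the final sound of *sel* is /l/ (a non-sibilant consonant), it takes -u, giving *selu*.
*ravbi* — final sound /i/ (a vowel) → -des → *ravbides*.

azoze, selu, ravbides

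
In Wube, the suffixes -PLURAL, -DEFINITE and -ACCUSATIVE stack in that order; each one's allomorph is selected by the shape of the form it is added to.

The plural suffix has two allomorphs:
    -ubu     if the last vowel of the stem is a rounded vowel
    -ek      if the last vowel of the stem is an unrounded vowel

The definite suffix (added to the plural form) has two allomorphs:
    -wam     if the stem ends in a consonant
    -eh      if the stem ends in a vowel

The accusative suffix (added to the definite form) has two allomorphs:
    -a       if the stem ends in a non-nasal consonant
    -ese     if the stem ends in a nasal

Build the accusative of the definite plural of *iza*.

*iza*: last vowel = /a/, an unrounded vowel → -ek → *izaek*.
The plural form *izaek* — final sound /k/ (a consonant) → -wam → *izaekwam*.
The definite form *izaekwam*: final consonant = /m/, a nasal → -ese → *izaekwamese*.

izaekwamese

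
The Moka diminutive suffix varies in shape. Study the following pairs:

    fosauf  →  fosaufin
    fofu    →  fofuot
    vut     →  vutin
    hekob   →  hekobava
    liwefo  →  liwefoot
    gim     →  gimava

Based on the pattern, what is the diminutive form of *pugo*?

Looking at the final sound of each stem: -in when the stem ends in a voiceless consonant (*fosauf*, *vut*); -ava when the stem ends in a voiced consonant (*hekob*, *gim*); -ot when the stem ends in a vowel (*fofu*, *liwefo*).
*pugo* — final sound /o/ (a vowel) → -ot → *pugoot*.

pugoot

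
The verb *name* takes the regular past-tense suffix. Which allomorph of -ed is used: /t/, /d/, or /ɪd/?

/d/

The stem *name* ends in a voiced sound other than /d/.
The -ed suffix is realized as /ɪd/ after /t, d/; as /t/ after other voiceless consonants; and as /d/ after other voiced sounds.
So -ed on *name* is pronounced /d/.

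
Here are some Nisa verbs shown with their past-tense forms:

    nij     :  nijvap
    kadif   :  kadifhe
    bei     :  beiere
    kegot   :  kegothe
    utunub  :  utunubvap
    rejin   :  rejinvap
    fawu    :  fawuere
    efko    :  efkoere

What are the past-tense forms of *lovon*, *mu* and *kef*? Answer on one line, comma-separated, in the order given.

lovonvap, muere, kefhe

Looking at the final sound of each stem: -he when the stem ends in a voiceless consonant (*kadif*, *kegot*); -vap when the stem ends in a voiced consonant (*nij*, *utunub*, *rejin*); -ere when the stem ends in a vowel (*bei*, *fawu*, *efko*).
*lovon*: final sound = /n/, a voiced consonant → -vap → *lovonvap*.
Since the final sound of *mu* is /u/ (a vowel), it takes -ere, giving *muere*.
The final sound of *kef* is /f/, which is a voiceless consonant, so the suffix is -he, giving *kefhe*.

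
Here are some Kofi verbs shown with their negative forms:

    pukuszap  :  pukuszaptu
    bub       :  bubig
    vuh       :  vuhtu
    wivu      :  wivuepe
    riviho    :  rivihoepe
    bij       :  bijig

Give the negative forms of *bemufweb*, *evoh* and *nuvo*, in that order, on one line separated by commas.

The pattern is voicing of the final sound: -tu when the stem ends in a voiceless consonant (*pukuszap*, *vuh*); -ig when the stem ends in a voiced consonant (*bub*, *bij*); -epe when the stem ends in a vowel (*wivu*, *riviho*).
*bemufweb* — final sound /b/ (a voiced consonant) → -ig → *bemufwebig*.
*evoh* — final sound /h/ (a voiceless consonant) → -tu → *evohtu*.
The final sound of *nuvo* is /o/, which is a vowel, so the suffix is -epe, giving *nuvoepe*.

bemufwebig, evohtu, nuvoepe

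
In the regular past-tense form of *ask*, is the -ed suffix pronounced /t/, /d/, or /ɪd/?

/t/

The stem *ask* ends in a voiceless consonant other than /t/.
The -ed suffix is realized as /ɪd/ after /t, d/; as /t/ after other voiceless consonants; and as /d/ after other voiced sounds.
So -ed on *ask* is pronounced /t/.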